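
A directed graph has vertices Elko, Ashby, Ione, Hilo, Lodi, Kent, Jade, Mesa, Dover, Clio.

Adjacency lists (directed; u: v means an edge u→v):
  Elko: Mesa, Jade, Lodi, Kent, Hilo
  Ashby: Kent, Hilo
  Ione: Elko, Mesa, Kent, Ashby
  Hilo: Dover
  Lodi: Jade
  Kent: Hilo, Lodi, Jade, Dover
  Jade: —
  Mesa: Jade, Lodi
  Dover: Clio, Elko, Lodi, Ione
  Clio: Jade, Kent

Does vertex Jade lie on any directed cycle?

No

Jade lies on a cycle iff there is a path from Jade back to itself.
Exploring from Jade, it never reaches itself; equivalently, its strongly connected component is a singleton.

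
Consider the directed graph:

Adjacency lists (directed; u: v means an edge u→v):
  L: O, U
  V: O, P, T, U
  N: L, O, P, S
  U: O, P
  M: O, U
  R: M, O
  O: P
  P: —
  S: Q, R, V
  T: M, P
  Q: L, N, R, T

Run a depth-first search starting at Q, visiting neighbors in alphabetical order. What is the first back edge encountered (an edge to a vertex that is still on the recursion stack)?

S->Q

DFS from Q (visiting neighbors in alphabetical order); mark gray on enter, black on exit:
Q gray
  L gray
    O gray
      P gray
      P black
    O black
    U gray
      U→O: O black — skip
      U→P: P black — skip
    U black
  L black
  N gray
    N→L: L black — skip
    N→O: O black — skip
    N→P: P black — skip
    S gray
      S→Q: Q is gray → back edge
First back edge: S → Q.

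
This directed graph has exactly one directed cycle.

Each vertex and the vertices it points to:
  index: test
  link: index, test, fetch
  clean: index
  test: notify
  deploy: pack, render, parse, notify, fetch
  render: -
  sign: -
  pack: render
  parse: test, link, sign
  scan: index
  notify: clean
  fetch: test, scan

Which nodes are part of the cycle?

test, clean, index, notify

DFS with gray/black marking from notify:
notify gray
  clean gray
    index gray
      test gray
        test→notify: notify is gray → back edge
Back edge closes the cycle notify → clean → index → test → notify; its vertices are {test, clean, index, notify}.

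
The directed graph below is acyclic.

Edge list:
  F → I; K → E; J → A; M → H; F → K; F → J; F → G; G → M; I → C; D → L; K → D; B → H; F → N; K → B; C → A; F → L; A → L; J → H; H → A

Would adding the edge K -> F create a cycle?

Adding K→F creates a cycle iff F can already reach K.
Path from F: F → K.
So F → … → K → F is a cycle.

Yes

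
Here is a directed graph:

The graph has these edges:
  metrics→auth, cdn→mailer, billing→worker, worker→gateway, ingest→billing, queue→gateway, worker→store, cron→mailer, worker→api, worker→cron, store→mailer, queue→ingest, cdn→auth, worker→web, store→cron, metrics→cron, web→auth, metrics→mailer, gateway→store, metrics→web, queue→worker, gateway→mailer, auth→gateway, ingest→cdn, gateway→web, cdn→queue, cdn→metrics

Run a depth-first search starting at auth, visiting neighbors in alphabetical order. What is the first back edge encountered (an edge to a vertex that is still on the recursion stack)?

DFS from auth (visiting neighbors in alphabetical order); mark gray on enter, black on exit:
auth gray
  gateway gray
    mailer gray
    mailer black
    store gray
      cron gray
        cron→mailer: mailer black — skip
      cron black
      store→mailer: mailer black — skip
    store black
    web gray
      web→auth: auth is gray → back edge
First back edge: web → auth.

web->auth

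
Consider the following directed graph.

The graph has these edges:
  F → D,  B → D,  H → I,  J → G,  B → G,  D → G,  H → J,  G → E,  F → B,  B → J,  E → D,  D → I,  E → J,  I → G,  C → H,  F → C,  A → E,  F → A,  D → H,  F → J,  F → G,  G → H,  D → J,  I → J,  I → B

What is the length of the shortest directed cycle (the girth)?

3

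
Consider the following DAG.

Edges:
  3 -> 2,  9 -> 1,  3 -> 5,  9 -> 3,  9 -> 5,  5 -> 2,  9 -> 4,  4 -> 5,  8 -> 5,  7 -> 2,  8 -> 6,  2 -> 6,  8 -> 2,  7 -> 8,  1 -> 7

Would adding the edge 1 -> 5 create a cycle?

Adding 1→5 creates a cycle iff 5 can already reach 1.
Explore from 5: no path reaches 1. The graph stays acyclic.

No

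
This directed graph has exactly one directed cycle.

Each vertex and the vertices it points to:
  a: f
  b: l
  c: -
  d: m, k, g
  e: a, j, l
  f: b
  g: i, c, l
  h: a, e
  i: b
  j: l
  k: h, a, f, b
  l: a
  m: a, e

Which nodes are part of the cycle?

a, b, f, l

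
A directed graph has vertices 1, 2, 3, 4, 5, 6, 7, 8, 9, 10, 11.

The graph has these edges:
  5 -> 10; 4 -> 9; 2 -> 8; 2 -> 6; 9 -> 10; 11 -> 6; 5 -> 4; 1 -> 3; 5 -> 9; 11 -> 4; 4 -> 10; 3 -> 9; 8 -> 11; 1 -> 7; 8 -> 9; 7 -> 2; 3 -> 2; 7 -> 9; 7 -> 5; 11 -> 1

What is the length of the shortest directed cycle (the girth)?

For each vertex v, BFS finds the shortest path from v back to v.
The shortest such closed walk is 1 → 7 → 2 → 8 → 11 → 1, length 5.

5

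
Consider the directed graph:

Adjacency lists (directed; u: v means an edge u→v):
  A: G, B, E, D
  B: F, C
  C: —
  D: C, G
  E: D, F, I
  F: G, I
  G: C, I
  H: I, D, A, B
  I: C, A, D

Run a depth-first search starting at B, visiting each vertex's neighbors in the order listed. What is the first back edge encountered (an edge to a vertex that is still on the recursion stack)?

DFS from B (visiting each vertex's neighbors in the order listed); mark gray on enter, black on exit:
B gray
  F gray
    G gray
      C gray
      C black
      I gray
        I→C: C black — skip
        A gray
          A→G: G is gray → back edge
First back edge: A → G.

A->G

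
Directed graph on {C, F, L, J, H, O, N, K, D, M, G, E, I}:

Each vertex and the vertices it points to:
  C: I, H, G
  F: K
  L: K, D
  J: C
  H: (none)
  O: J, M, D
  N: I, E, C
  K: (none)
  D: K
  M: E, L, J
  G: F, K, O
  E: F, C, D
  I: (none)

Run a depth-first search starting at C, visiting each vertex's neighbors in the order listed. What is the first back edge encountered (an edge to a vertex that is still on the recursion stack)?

DFS from C (visiting each vertex's neighbors in the order listed); mark gray on enter, black on exit:
C gray
  I gray
  I black
  H gray
  H black
  G gray
    F gray
      K gray
      K black
    F black
    G→K: K black — skip
    O gray
      J gray
        J→C: C is gray → back edge
First back edge: J → C.

J→C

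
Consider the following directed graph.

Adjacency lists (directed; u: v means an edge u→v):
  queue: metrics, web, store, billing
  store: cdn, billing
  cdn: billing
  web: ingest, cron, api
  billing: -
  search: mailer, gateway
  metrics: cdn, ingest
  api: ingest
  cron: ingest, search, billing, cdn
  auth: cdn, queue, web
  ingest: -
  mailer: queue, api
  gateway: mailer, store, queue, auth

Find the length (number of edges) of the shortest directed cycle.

For each vertex v, BFS finds the shortest path from v back to v.
The shortest such closed walk is search → gateway → auth → web → cron → search, length 5.

5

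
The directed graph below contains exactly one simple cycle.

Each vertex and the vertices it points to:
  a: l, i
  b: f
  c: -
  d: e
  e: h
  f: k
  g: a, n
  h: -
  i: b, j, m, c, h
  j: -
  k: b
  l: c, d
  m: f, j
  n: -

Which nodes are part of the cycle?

b, f, k

DFS with gray/black marking from b:
b gray
  f gray
    k gray
      k→b: b is gray → back edge
Back edge closes the cycle b → f → k → b; its vertices are {b, f, k}.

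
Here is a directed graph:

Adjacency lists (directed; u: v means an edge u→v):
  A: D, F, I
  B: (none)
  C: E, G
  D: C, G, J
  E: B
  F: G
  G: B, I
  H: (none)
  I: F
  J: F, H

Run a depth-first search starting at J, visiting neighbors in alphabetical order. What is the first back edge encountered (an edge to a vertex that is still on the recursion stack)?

I->F

DFS from J (visiting neighbors in alphabetical order); mark gray on enter, black on exit:
J gray
  F gray
    G gray
      B gray
      B black
      I gray
        I→F: F is gray → back edge
First back edge: I → F.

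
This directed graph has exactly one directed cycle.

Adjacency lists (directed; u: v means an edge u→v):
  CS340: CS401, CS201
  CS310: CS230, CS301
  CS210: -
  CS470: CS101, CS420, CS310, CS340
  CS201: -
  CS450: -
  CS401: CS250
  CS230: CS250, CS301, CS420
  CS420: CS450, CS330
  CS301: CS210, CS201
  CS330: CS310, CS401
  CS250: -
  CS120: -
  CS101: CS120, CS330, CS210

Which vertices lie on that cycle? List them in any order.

CS230, CS310, CS330, CS420

DFS with gray/black marking from CS420:
CS420 gray
  CS450 gray
  CS450 black
  CS330 gray
    CS310 gray
      CS230 gray
        CS250 gray
        CS250 black
        CS301 gray
          CS210 gray
          CS210 black
          CS201 gray
          CS201 black
        CS301 black
        CS230→CS420: CS420 is gray → back edge
Back edge closes the cycle CS420 → CS330 → CS310 → CS230 → CS420; its vertices are {CS230, CS310, CS330, CS420}.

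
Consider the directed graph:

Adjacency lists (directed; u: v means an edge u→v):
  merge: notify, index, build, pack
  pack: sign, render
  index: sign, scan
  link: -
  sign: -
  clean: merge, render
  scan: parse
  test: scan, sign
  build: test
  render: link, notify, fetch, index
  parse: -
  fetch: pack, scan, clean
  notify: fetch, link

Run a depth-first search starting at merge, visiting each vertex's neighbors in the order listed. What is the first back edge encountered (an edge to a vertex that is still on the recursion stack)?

render->notify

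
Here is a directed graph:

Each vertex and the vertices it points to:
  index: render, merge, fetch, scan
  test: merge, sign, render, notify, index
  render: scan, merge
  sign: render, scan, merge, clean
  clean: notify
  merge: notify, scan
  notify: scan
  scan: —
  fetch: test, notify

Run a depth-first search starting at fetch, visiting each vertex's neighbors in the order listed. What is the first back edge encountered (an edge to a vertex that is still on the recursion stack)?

index->fetch

DFS from fetch (visiting each vertex's neighbors in the order listed); mark gray on enter, black on exit:
fetch gray
  test gray
    merge gray
      notify gray
        scan gray
        scan black
      notify black
      merge→scan: scan black — skip
    merge black
    sign gray
      render gray
        render→scan: scan black — skip
        render→merge: merge black — skip
      render black
      sign→scan: scan black — skip
      sign→merge: merge black — skip
      clean gray
        clean→notify: notify black — skip
      clean black
    sign black
    test→render: render black — skip
    test→notify: notify black — skip
    index gray
      index→render: render black — skip
      index→merge: merge black — skip
      index→fetch: fetch is gray → back edge
First back edge: index → fetch.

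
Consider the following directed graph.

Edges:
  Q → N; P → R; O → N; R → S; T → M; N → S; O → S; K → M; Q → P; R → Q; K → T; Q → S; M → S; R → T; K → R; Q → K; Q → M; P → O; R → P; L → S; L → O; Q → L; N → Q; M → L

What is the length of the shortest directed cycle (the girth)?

For each vertex v, BFS finds the shortest path from v back to v.
The shortest such closed walk is Q → N → Q, length 2.

2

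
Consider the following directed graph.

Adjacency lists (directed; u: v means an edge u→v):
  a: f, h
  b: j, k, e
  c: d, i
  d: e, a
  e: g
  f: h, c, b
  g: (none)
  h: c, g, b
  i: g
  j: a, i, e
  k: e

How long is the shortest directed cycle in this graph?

For each vertex v, BFS finds the shortest path from v back to v.
The shortest such closed walk is j → a → f → b → j, length 4.

4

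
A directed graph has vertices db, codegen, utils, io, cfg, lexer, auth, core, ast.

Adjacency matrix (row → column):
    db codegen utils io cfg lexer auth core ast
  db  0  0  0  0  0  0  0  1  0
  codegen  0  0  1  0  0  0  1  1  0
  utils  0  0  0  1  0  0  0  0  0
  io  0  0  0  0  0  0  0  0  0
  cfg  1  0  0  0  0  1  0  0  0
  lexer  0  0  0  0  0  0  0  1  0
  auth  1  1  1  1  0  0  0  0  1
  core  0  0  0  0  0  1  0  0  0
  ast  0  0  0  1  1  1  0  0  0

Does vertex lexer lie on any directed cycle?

lexer is on a cycle iff lexer can reach itself via ≥1 edge.
lexer → core → lexer — yes.

Yes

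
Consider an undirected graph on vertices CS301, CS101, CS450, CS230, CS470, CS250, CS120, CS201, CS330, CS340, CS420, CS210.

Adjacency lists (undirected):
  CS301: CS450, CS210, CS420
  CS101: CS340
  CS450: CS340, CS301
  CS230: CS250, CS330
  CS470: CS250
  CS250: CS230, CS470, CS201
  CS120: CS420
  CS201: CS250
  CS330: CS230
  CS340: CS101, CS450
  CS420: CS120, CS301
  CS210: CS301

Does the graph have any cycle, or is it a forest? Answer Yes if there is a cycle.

No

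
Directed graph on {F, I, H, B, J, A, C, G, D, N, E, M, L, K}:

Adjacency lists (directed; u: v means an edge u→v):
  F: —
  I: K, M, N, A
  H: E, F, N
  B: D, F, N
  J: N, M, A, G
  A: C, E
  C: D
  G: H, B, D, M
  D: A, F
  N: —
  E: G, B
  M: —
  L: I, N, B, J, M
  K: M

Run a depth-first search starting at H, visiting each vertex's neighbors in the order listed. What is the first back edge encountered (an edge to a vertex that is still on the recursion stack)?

DFS from H (visiting each vertex's neighbors in the order listed); mark gray on enter, black on exit:
H gray
  E gray
    G gray
      G→H: H is gray → back edge
First back edge: G → H.

G->H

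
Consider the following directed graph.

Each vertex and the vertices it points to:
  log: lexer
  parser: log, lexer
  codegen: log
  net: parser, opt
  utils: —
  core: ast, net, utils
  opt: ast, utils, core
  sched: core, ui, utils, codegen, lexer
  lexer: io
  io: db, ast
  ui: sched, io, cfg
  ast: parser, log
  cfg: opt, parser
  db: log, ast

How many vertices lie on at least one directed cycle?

A vertex is on a directed cycle iff it belongs to a strongly connected component of size ≥ 2 (or has a self-loop).
The vertices on cycles are {db, io, ui, ast, log, net, opt, core, lexer, sched, parser} — 11 in total.

11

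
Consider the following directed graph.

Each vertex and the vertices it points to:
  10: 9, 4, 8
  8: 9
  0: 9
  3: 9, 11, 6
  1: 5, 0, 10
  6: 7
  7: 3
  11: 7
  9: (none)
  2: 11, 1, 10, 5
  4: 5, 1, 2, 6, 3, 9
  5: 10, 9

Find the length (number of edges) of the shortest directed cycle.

3

For each vertex v, BFS finds the shortest path from v back to v.
The shortest such closed walk is 4 → 1 → 10 → 4, length 3.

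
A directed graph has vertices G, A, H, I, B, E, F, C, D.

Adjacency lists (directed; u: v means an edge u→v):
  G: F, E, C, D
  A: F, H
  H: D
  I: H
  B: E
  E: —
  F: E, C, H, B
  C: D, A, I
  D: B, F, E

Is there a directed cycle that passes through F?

Yes

F is on a cycle iff F can reach itself via ≥1 edge.
F → C → D → F — yes.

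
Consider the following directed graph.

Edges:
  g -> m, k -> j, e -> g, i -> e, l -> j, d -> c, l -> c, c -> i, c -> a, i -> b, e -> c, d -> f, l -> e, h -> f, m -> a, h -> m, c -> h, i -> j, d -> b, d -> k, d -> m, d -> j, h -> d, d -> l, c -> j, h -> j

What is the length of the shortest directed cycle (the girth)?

3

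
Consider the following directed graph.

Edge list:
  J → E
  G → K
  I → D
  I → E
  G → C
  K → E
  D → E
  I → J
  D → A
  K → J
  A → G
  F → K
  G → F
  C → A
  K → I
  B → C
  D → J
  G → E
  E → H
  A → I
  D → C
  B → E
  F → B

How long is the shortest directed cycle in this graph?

3

For each vertex v, BFS finds the shortest path from v back to v.
The shortest such closed walk is I → D → A → I, length 3.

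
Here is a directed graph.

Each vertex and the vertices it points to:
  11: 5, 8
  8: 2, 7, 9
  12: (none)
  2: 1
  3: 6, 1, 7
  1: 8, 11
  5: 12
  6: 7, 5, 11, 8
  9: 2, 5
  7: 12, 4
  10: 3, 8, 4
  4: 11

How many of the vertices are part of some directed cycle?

A vertex is on a directed cycle iff it belongs to a strongly connected component of size ≥ 2 (or has a self-loop).
The vertices on cycles are {1, 2, 4, 7, 8, 9, 11} — 7 in total.

7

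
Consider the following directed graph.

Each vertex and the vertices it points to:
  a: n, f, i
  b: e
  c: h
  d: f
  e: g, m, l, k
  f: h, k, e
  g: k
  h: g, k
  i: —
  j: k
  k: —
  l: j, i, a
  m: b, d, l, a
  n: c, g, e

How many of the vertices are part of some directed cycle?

A vertex is on a directed cycle iff it belongs to a strongly connected component of size ≥ 2 (or has a self-loop).
The vertices on cycles are {a, b, d, e, f, l, m, n} — 8 in total.

8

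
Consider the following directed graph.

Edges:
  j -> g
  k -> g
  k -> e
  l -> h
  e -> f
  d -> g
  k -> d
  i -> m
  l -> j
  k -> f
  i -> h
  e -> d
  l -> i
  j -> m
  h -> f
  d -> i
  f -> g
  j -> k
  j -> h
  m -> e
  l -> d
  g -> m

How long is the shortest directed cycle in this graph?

For each vertex v, BFS finds the shortest path from v back to v.
The shortest such closed walk is i → m → e → d → i, length 4.

4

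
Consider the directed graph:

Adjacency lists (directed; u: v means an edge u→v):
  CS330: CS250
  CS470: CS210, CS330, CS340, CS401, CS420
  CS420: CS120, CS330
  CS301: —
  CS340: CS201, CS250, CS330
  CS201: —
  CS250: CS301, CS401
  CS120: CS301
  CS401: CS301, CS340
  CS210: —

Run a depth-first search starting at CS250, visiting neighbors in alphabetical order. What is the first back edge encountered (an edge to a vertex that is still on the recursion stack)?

CS340->CS250

DFS from CS250 (visiting neighbors in alphabetical order); mark gray on enter, black on exit:
CS250 gray
  CS301 gray
  CS301 black
  CS401 gray
    CS401→CS301: CS301 black — skip
    CS340 gray
      CS201 gray
      CS201 black
      CS340→CS250: CS250 is gray → back edge
First back edge: CS340 → CS250.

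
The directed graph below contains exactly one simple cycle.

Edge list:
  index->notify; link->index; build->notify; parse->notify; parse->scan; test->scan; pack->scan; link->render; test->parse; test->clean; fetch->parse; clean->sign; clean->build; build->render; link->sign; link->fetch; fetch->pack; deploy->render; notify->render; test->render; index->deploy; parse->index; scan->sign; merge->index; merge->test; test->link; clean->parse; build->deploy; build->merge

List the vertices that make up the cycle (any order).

test, build, clean, merge

DFS with gray/black marking from merge:
merge gray
  test gray
    render gray
    render black
    clean gray
      parse gray
        scan gray
          sign gray
          sign black
        scan black
        notify gray
          notify→render: render black — skip
        notify black
        index gray
          deploy gray
            deploy→render: render black — skip
          deploy black
          index→notify: notify black — skip
        index black
      parse black
      clean→sign: sign black — skip
      build gray
        build→merge: merge is gray → back edge
Back edge closes the cycle merge → test → clean → build → merge; its vertices are {test, build, clean, merge}.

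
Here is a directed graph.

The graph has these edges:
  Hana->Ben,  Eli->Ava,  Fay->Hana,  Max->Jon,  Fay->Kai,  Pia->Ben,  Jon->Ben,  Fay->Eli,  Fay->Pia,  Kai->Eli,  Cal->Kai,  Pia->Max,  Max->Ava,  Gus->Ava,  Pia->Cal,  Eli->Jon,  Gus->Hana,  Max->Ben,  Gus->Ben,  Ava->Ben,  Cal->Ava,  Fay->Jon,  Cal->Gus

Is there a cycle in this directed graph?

No

DFS with white/gray/black marking, starting from Hana:
Hana gray
  Ben gray
  Ben black
Hana black
Ava gray
  Ava→Ben: Ben black — skip
Ava black
Jon gray
  Jon→Ben: Ben black — skip
Jon black
Gus gray
  Gus→Hana: Hana black — skip
  Gus→Ben: Ben black — skip
  Gus→Ava: Ava black — skip
Gus black
Max gray
  Max→Ava: Ava black — skip
  Max→Jon: Jon black — skip
  Max→Ben: Ben black — skip
Max black
Kai gray
  Eli gray
    Eli→Jon: Jon black — skip
    Eli→Ava: Ava black — skip
  Eli black
Kai black
Fay gray
  Fay→Eli: Eli black — skip
  Fay→Hana: Hana black — skip
  Pia gray
    Cal gray
      Cal→Ava: Ava black — skip
      Cal→Gus: Gus black — skip
      Cal→Kai: Kai black — skip
    Cal black
    Pia→Ben: Ben black — skip
    Pia→Max: Max black — skip
  Pia black
  Fay→Kai: Kai black — skip
  Fay→Jon: Jon black — skip
Fay black
Every edge goes to a white or black vertex — no back edge, so the graph is acyclic.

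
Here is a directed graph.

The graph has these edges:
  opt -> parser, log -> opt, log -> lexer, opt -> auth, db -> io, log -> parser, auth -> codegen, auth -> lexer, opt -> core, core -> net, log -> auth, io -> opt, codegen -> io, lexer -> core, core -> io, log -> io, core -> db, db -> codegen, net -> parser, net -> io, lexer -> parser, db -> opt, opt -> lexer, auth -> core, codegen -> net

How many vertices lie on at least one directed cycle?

8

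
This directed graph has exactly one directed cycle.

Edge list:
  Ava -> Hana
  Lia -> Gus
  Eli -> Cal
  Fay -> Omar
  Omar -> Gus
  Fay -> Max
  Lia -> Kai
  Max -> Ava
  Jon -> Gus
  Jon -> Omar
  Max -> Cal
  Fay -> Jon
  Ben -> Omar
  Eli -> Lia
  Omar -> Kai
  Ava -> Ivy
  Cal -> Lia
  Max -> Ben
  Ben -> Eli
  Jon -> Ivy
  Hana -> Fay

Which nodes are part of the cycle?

DFS with gray/black marking from Hana:
Hana gray
  Fay gray
    Omar gray
      Gus gray
      Gus black
      Kai gray
      Kai black
    Omar black
    Jon gray
      Jon→Omar: Omar black — skip
      Jon→Gus: Gus black — skip
      Ivy gray
      Ivy black
    Jon black
    Max gray
      Cal gray
        Lia gray
          Lia→Kai: Kai black — skip
          Lia→Gus: Gus black — skip
        Lia black
      Cal black
      Ava gray
        Ava→Ivy: Ivy black — skip
        Ava→Hana: Hana is gray → back edge
Back edge closes the cycle Hana → Fay → Max → Ava → Hana; its vertices are {Ava, Fay, Max, Hana}.

Ava, Fay, Max, Hana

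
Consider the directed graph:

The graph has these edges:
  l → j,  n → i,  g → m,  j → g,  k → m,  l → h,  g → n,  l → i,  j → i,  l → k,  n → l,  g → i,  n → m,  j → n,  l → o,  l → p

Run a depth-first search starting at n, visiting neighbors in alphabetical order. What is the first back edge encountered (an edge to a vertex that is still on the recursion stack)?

g→n

DFS from n (visiting neighbors in alphabetical order); mark gray on enter, black on exit:
n gray
  i gray
  i black
  l gray
    h gray
    h black
    l→i: i black — skip
    j gray
      g gray
        g→i: i black — skip
        m gray
        m black
        g→n: n is gray → back edge
First back edge: g → n.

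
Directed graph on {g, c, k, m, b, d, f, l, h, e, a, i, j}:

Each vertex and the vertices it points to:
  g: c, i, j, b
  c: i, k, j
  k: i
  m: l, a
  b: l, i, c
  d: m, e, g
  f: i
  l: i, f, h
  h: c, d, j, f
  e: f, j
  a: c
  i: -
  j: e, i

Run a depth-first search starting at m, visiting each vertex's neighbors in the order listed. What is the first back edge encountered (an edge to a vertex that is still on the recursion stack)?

DFS from m (visiting each vertex's neighbors in the order listed); mark gray on enter, black on exit:
m gray
  l gray
    i gray
    i black
    f gray
      f→i: i black — skip
    f black
    h gray
      c gray
        c→i: i black — skip
        k gray
          k→i: i black — skip
        k black
        j gray
          e gray
            e→f: f black — skip
            e→j: j is gray → back edge
First back edge: e → j.

e→j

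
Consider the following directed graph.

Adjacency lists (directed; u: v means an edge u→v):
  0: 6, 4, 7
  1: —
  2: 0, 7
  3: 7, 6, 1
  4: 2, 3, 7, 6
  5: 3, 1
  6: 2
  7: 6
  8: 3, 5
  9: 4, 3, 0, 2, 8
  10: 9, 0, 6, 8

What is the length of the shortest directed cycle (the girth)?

For each vertex v, BFS finds the shortest path from v back to v.
The shortest such closed walk is 4 → 2 → 0 → 4, length 3.

3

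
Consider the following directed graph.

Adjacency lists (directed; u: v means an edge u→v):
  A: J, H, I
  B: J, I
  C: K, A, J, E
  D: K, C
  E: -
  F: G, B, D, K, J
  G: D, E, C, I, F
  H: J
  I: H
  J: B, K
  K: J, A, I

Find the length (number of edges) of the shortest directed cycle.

2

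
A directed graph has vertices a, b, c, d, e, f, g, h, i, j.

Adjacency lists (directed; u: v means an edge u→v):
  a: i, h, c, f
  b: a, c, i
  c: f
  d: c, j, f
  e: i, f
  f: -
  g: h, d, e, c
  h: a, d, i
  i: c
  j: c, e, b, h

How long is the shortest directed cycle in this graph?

2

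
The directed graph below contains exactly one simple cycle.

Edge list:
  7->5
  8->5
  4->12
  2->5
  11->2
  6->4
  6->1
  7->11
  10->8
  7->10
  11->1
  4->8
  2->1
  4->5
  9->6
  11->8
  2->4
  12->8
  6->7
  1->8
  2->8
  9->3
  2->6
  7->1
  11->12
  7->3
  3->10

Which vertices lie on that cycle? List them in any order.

2, 6, 7, 11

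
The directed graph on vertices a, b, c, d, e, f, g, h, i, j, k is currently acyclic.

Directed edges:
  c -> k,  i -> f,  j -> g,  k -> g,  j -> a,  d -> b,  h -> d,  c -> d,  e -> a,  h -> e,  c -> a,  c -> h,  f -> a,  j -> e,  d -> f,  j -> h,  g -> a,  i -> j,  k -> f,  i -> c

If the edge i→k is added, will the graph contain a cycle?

No

Adding i→k creates a cycle iff k can already reach i.
Explore from k: no path reaches i. The graph stays acyclic.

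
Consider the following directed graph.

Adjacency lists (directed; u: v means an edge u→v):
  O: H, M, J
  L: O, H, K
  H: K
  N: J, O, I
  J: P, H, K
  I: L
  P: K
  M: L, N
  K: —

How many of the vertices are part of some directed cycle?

A vertex is on a directed cycle iff it belongs to a strongly connected component of size ≥ 2 (or has a self-loop).
The vertices on cycles are {I, L, M, N, O} — 5 in total.

5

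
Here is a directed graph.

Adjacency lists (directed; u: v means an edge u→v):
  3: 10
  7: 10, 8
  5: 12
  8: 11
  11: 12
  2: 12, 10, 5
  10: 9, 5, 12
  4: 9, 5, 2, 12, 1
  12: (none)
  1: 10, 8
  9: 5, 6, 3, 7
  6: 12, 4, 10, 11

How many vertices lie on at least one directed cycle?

A vertex is on a directed cycle iff it belongs to a strongly connected component of size ≥ 2 (or has a self-loop).
The vertices on cycles are {1, 2, 3, 4, 6, 7, 9, 10} — 8 in total.

8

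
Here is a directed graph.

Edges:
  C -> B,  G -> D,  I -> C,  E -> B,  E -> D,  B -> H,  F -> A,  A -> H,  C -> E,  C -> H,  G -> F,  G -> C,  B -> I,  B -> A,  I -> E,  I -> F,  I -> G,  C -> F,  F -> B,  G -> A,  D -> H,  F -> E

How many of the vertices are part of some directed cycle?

A vertex is on a directed cycle iff it belongs to a strongly connected component of size ≥ 2 (or has a self-loop).
The vertices on cycles are {B, C, E, F, G, I} — 6 in total.

6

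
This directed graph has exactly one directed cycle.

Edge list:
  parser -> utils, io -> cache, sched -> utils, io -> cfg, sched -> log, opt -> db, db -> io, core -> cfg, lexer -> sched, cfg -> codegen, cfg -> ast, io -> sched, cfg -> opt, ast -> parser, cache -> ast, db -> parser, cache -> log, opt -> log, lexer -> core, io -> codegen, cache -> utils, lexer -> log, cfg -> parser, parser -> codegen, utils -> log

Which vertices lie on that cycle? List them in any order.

DFS with gray/black marking from cfg:
cfg gray
  opt gray
    log gray
    log black
    db gray
      parser gray
        codegen gray
        codegen black
        utils gray
          utils→log: log black — skip
        utils black
      parser black
      io gray
        io→cfg: cfg is gray → back edge
Back edge closes the cycle cfg → opt → db → io → cfg; its vertices are {db, io, cfg, opt}.

db, io, cfg, opt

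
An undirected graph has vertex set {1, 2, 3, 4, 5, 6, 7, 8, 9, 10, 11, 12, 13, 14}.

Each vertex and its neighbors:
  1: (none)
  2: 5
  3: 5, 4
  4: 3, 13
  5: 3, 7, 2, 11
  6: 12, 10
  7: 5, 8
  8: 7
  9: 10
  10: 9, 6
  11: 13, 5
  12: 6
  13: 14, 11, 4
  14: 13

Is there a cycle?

DFS, tracking each vertex's parent; an edge to a visited non-parent vertex closes a cycle.
Start from 14:
visit 14 (parent –)
  visit 13 (parent 14)
    13–14: parent, skip
    visit 11 (parent 13)
      11–13: parent, skip
      visit 5 (parent 11)
        visit 3 (parent 5)
          3–5: parent, skip
          visit 4 (parent 3)
            4–3: parent, skip
            4–13: 13 visited and ≠ parent → cycle
Cycle: 13 – 11 – 5 – 3 – 4 – 13.

Yes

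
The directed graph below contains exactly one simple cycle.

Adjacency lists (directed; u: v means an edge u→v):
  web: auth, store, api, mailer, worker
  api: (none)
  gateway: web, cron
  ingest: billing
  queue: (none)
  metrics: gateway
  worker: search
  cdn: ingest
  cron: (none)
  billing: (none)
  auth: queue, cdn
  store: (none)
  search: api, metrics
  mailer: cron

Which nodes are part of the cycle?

DFS with gray/black marking from web:
web gray
  auth gray
    queue gray
    queue black
    cdn gray
      ingest gray
        billing gray
        billing black
      ingest black
    cdn black
  auth black
  store gray
  store black
  api gray
  api black
  mailer gray
    cron gray
    cron black
  mailer black
  worker gray
    search gray
      search→api: api black — skip
      metrics gray
        gateway gray
          gateway→web: web is gray → back edge
Back edge closes the cycle web → worker → search → metrics → gateway → web; its vertices are {web, search, worker, gateway, metrics}.

web, search, worker, gateway, metrics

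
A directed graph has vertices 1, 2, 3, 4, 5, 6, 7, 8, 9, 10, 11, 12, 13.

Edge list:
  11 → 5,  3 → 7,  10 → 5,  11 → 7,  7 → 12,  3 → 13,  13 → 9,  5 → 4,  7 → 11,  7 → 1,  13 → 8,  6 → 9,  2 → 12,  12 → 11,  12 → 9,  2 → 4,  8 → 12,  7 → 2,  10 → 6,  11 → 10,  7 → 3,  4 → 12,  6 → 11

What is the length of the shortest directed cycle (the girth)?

2

For each vertex v, BFS finds the shortest path from v back to v.
The shortest such closed walk is 11 → 7 → 11, length 2.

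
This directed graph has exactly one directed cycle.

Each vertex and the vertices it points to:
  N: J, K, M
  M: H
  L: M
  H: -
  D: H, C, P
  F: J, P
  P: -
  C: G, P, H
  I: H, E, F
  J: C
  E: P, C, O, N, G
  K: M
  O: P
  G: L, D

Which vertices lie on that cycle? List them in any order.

DFS with gray/black marking from G:
G gray
  L gray
    M gray
      H gray
      H black
    M black
  L black
  D gray
    D→H: H black — skip
    C gray
      C→G: G is gray → back edge
Back edge closes the cycle G → D → C → G; its vertices are {C, D, G}.

C, D, G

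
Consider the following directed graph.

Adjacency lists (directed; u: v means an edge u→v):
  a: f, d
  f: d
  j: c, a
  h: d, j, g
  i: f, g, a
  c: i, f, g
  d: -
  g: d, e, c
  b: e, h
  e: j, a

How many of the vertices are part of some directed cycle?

A vertex is on a directed cycle iff it belongs to a strongly connected component of size ≥ 2 (or has a self-loop).
The vertices on cycles are {c, e, g, i, j} — 5 in total.

5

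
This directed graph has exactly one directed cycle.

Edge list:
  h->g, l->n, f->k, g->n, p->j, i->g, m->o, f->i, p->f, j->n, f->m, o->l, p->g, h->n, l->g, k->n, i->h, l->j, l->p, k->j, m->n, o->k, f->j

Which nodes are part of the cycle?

DFS with gray/black marking from f:
f gray
  m gray
    n gray
    n black
    o gray
      k gray
        k→n: n black — skip
        j gray
          j→n: n black — skip
        j black
      k black
      l gray
        l→n: n black — skip
        p gray
          p→j: j black — skip
          p→f: f is gray → back edge
Back edge closes the cycle f → m → o → l → p → f; its vertices are {f, l, m, o, p}.

f, l, m, o, p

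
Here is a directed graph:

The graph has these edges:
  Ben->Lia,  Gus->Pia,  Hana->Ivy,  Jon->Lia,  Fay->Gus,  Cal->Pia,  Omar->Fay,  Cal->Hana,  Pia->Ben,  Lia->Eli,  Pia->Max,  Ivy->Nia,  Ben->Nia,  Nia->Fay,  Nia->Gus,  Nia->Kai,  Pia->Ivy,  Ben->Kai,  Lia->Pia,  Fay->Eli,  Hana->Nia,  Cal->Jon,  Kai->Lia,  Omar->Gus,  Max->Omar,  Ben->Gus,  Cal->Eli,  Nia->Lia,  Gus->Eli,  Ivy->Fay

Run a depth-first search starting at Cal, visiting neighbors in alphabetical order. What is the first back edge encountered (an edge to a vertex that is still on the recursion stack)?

Ben→Gus

DFS from Cal (visiting neighbors in alphabetical order); mark gray on enter, black on exit:
Cal gray
  Eli gray
  Eli black
  Hana gray
    Ivy gray
      Fay gray
        Fay→Eli: Eli black — skip
        Gus gray
          Gus→Eli: Eli black — skip
          Pia gray
            Ben gray
              Ben→Gus: Gus is gray → back edge
First back edge: Ben → Gus.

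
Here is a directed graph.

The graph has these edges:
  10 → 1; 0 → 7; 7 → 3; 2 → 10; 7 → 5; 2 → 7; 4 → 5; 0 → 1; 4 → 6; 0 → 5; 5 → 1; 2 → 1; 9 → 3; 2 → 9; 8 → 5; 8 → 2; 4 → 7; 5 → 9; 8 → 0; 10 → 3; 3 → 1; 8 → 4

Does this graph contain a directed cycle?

No

DFS with white/gray/black marking, starting from 5:
5 gray
  9 gray
    3 gray
      1 gray
      1 black
    3 black
  9 black
  5→1: 1 black — skip
5 black
0 gray
  0→1: 1 black — skip
  0→5: 5 black — skip
  7 gray
    7→5: 5 black — skip
    7→3: 3 black — skip
  7 black
0 black
2 gray
  2→1: 1 black — skip
  2→7: 7 black — skip
  2→9: 9 black — skip
  10 gray
    10→3: 3 black — skip
    10→1: 1 black — skip
  10 black
2 black
4 gray
  4→5: 5 black — skip
  6 gray
  6 black
  4→7: 7 black — skip
4 black
8 gray
  8→2: 2 black — skip
  8→5: 5 black — skip
  8→0: 0 black — skip
  8→4: 4 black — skip
8 black
Every edge goes to a white or black vertex — no back edge, so the graph is acyclic.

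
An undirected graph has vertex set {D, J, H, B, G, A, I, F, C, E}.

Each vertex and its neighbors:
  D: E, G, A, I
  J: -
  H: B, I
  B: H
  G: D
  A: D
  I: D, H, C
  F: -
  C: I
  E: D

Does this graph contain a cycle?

No

DFS, tracking each vertex's parent; an edge to a visited non-parent vertex closes a cycle.
Start from F:
visit F (parent –)
visit D (parent –)
  visit E (parent D)
    E–D: parent, skip
  visit G (parent D)
    G–D: parent, skip
  visit A (parent D)
    A–D: parent, skip
  visit I (parent D)
    I–D: parent, skip
    visit H (parent I)
      visit B (parent H)
        B–H: parent, skip
      H–I: parent, skip
    visit C (parent I)
      C–I: parent, skip
visit J (parent –)
No non-parent visited neighbor found — the graph is a forest.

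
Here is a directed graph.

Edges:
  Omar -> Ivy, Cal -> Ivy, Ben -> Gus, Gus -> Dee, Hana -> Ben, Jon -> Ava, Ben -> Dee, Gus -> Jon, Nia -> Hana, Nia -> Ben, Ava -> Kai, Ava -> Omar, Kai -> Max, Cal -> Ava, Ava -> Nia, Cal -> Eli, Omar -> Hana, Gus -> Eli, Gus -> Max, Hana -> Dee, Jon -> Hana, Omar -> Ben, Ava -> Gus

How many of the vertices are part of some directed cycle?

7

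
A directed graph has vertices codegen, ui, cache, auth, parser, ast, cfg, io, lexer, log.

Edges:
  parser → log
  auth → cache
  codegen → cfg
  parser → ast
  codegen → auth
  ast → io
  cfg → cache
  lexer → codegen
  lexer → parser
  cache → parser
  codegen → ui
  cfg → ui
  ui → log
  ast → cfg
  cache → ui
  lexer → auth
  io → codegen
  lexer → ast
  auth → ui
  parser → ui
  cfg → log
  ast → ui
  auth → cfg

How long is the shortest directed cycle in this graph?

4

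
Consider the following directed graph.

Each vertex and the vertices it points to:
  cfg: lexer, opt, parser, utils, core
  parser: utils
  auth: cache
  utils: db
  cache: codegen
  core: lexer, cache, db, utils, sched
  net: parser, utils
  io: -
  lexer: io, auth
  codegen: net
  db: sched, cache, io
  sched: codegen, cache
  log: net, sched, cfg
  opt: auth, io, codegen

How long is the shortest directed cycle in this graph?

For each vertex v, BFS finds the shortest path from v back to v.
The shortest such closed walk is net → utils → db → cache → codegen → net, length 5.

5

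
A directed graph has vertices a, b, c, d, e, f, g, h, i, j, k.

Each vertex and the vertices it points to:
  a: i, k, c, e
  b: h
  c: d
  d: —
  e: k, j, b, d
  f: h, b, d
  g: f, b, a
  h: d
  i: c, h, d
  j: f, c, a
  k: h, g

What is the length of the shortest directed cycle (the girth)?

3

For each vertex v, BFS finds the shortest path from v back to v.
The shortest such closed walk is a → k → g → a, length 3.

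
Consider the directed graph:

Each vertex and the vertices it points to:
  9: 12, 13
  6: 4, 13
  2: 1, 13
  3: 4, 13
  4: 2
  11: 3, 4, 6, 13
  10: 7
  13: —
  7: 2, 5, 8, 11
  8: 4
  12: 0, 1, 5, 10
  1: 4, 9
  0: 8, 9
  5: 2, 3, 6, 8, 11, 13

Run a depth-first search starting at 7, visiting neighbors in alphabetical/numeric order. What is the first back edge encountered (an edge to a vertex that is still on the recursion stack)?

DFS from 7 (visiting neighbors in alphabetical/numeric order); mark gray on enter, black on exit:
7 gray
  2 gray
    1 gray
      4 gray
        4→2: 2 is gray → back edge
First back edge: 4 → 2.

4→2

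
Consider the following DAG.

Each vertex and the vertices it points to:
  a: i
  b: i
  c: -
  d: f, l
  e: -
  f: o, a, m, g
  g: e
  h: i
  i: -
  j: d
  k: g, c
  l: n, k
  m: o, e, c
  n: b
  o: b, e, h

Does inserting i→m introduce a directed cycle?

Adding i→m creates a cycle iff m can already reach i.
Path from m: m → o → b → i.
So m → … → i → m is a cycle.

Yes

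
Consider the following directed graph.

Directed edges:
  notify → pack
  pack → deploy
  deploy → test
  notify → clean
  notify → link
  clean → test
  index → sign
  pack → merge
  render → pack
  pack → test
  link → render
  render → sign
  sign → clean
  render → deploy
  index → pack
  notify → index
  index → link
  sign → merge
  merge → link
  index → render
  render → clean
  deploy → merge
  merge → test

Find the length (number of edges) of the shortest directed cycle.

4

For each vertex v, BFS finds the shortest path from v back to v.
The shortest such closed walk is link → render → sign → merge → link, length 4.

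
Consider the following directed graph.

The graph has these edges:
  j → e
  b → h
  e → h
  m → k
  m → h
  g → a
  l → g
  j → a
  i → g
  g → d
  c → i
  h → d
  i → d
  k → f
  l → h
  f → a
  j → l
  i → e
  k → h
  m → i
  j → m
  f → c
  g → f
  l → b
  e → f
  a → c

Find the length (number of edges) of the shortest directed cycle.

4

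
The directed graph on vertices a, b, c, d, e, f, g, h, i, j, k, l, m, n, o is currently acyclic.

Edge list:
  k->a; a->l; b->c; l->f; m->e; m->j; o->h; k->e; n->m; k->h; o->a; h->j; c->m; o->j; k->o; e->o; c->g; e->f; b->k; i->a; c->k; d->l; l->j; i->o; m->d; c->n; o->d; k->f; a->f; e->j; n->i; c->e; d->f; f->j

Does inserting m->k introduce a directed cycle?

Adding m→k creates a cycle iff k can already reach m.
Explore from k: no path reaches m. The graph stays acyclic.

No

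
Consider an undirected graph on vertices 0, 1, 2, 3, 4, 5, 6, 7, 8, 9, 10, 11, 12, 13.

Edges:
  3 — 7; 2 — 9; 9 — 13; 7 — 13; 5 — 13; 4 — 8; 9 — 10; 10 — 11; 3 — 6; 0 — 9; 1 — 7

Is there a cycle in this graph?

No

DFS, tracking each vertex's parent; an edge to a visited non-parent vertex closes a cycle.
Start from 5:
visit 5 (parent –)
  visit 13 (parent 5)
    13–5: parent, skip
    visit 7 (parent 13)
      visit 3 (parent 7)
        3–7: parent, skip
        visit 6 (parent 3)
          6–3: parent, skip
      7–13: parent, skip
      visit 1 (parent 7)
        1–7: parent, skip
    visit 9 (parent 13)
      visit 0 (parent 9)
        0–9: parent, skip
      visit 10 (parent 9)
        visit 11 (parent 10)
          11–10: parent, skip
        10–9: parent, skip
      9–13: parent, skip
      visit 2 (parent 9)
        2–9: parent, skip
visit 4 (parent –)
  visit 8 (parent 4)
    8–4: parent, skip
visit 12 (parent –)
No non-parent visited neighbor found — the graph is a forest.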